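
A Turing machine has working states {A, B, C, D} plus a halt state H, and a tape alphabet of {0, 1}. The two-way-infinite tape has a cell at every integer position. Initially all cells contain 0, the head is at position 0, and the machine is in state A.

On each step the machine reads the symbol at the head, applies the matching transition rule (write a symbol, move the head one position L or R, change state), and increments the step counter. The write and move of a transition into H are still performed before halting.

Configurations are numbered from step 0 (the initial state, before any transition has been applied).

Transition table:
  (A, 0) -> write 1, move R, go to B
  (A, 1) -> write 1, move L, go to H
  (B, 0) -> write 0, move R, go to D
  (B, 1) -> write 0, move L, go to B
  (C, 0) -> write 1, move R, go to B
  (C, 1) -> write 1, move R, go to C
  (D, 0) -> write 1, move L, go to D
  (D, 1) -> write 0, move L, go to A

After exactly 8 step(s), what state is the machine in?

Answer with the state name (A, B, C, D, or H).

Answer: A

Derivation:
Step 1: in state A at pos 0, read 0 -> (A,0)->write 1,move R,goto B. Now: state=B, head=1, tape[-1..2]=0100 (head:   ^)
Step 2: in state B at pos 1, read 0 -> (B,0)->write 0,move R,goto D. Now: state=D, head=2, tape[-1..3]=01000 (head:    ^)
Step 3: in state D at pos 2, read 0 -> (D,0)->write 1,move L,goto D. Now: state=D, head=1, tape[-1..3]=01010 (head:   ^)
Step 4: in state D at pos 1, read 0 -> (D,0)->write 1,move L,goto D. Now: state=D, head=0, tape[-1..3]=01110 (head:  ^)
Step 5: in state D at pos 0, read 1 -> (D,1)->write 0,move L,goto A. Now: state=A, head=-1, tape[-2..3]=000110 (head:  ^)
Step 6: in state A at pos -1, read 0 -> (A,0)->write 1,move R,goto B. Now: state=B, head=0, tape[-2..3]=010110 (head:   ^)
Step 7: in state B at pos 0, read 0 -> (B,0)->write 0,move R,goto D. Now: state=D, head=1, tape[-2..3]=010110 (head:    ^)
Step 8: in state D at pos 1, read 1 -> (D,1)->write 0,move L,goto A. Now: state=A, head=0, tape[-2..3]=010010 (head:   ^)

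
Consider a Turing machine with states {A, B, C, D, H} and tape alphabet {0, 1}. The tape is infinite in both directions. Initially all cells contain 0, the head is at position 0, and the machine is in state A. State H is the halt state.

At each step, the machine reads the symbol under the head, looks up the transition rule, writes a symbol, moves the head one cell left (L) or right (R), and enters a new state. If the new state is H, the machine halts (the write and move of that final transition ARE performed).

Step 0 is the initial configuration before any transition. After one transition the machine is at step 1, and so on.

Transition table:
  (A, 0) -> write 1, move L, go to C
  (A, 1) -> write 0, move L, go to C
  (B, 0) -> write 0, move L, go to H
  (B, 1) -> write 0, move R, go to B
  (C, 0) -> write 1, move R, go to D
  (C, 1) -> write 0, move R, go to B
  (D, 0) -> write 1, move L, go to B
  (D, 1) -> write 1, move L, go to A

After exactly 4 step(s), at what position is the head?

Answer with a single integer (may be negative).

Answer: -2

Derivation:
Step 1: in state A at pos 0, read 0 -> (A,0)->write 1,move L,goto C. Now: state=C, head=-1, tape[-2..1]=0010 (head:  ^)
Step 2: in state C at pos -1, read 0 -> (C,0)->write 1,move R,goto D. Now: state=D, head=0, tape[-2..1]=0110 (head:   ^)
Step 3: in state D at pos 0, read 1 -> (D,1)->write 1,move L,goto A. Now: state=A, head=-1, tape[-2..1]=0110 (head:  ^)
Step 4: in state A at pos -1, read 1 -> (A,1)->write 0,move L,goto C. Now: state=C, head=-2, tape[-3..1]=00010 (head:  ^)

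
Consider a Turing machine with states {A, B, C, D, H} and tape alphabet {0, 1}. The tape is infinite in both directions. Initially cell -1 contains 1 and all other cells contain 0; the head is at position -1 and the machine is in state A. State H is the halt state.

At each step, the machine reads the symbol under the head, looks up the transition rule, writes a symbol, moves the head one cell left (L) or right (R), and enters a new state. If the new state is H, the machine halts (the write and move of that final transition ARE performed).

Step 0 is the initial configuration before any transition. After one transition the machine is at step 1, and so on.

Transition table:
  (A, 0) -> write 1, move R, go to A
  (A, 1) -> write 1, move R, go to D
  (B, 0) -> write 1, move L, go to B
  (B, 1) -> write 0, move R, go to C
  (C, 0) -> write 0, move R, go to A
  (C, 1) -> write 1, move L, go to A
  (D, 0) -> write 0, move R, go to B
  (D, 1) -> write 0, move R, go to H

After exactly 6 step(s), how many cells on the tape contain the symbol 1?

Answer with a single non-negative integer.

Step 1: in state A at pos -1, read 1 -> (A,1)->write 1,move R,goto D. Now: state=D, head=0, tape[-2..1]=0100 (head:   ^)
Step 2: in state D at pos 0, read 0 -> (D,0)->write 0,move R,goto B. Now: state=B, head=1, tape[-2..2]=01000 (head:    ^)
Step 3: in state B at pos 1, read 0 -> (B,0)->write 1,move L,goto B. Now: state=B, head=0, tape[-2..2]=01010 (head:   ^)
Step 4: in state B at pos 0, read 0 -> (B,0)->write 1,move L,goto B. Now: state=B, head=-1, tape[-2..2]=01110 (head:  ^)
Step 5: in state B at pos -1, read 1 -> (B,1)->write 0,move R,goto C. Now: state=C, head=0, tape[-2..2]=00110 (head:   ^)
Step 6: in state C at pos 0, read 1 -> (C,1)->write 1,move L,goto A. Now: state=A, head=-1, tape[-2..2]=00110 (head:  ^)
Cells containing 1 after step 6: {0, 1} -> 2 cell(s)

Answer: 2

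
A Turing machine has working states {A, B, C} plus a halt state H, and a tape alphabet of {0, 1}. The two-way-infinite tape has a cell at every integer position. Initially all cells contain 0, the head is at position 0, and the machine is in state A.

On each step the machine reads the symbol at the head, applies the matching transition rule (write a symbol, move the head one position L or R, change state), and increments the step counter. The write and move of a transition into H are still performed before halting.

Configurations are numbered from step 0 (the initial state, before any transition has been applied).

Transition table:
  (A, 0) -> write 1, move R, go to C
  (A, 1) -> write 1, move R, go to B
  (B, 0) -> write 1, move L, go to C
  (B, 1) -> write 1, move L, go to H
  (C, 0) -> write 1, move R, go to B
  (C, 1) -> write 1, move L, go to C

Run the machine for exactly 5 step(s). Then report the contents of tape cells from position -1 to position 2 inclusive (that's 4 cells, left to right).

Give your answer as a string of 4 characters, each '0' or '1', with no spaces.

Answer: 0111

Derivation:
Step 1: in state A at pos 0, read 0 -> (A,0)->write 1,move R,goto C. Now: state=C, head=1, tape[-1..2]=0100 (head:   ^)
Step 2: in state C at pos 1, read 0 -> (C,0)->write 1,move R,goto B. Now: state=B, head=2, tape[-1..3]=01100 (head:    ^)
Step 3: in state B at pos 2, read 0 -> (B,0)->write 1,move L,goto C. Now: state=C, head=1, tape[-1..3]=01110 (head:   ^)
Step 4: in state C at pos 1, read 1 -> (C,1)->write 1,move L,goto C. Now: state=C, head=0, tape[-1..3]=01110 (head:  ^)
Step 5: in state C at pos 0, read 1 -> (C,1)->write 1,move L,goto C. Now: state=C, head=-1, tape[-2..3]=001110 (head:  ^)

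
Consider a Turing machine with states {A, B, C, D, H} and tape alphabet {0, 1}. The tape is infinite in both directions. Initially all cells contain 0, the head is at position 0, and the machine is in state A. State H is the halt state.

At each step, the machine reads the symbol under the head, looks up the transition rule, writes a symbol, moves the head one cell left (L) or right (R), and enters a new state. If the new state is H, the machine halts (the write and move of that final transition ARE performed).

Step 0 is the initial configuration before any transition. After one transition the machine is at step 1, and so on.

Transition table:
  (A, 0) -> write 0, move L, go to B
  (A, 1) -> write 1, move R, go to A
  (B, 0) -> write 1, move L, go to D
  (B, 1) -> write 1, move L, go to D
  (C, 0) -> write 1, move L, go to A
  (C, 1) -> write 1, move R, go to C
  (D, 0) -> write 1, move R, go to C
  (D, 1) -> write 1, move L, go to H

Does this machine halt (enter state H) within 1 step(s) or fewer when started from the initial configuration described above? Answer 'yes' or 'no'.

Answer: no

Derivation:
Step 1: in state A at pos 0, read 0 -> (A,0)->write 0,move L,goto B. Now: state=B, head=-1, tape[-2..1]=0000 (head:  ^)
After 1 step(s): state = B (not H) -> not halted within 1 -> no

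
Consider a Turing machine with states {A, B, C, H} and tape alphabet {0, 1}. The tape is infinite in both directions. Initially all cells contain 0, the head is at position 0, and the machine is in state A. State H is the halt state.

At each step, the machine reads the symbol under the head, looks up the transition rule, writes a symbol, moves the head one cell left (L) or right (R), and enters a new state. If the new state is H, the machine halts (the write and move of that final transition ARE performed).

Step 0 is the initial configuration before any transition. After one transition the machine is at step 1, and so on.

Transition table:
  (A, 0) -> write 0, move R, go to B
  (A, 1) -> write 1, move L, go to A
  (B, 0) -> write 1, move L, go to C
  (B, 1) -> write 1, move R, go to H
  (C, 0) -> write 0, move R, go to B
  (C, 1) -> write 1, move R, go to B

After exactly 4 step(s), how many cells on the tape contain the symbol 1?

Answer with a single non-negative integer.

Answer: 1

Derivation:
Step 1: in state A at pos 0, read 0 -> (A,0)->write 0,move R,goto B. Now: state=B, head=1, tape[-1..2]=0000 (head:   ^)
Step 2: in state B at pos 1, read 0 -> (B,0)->write 1,move L,goto C. Now: state=C, head=0, tape[-1..2]=0010 (head:  ^)
Step 3: in state C at pos 0, read 0 -> (C,0)->write 0,move R,goto B. Now: state=B, head=1, tape[-1..2]=0010 (head:   ^)
Step 4: in state B at pos 1, read 1 -> (B,1)->write 1,move R,goto H. Now: state=H, head=2, tape[-1..3]=00100 (head:    ^)
Cells containing 1 after step 4: {1} -> 1 cell(s)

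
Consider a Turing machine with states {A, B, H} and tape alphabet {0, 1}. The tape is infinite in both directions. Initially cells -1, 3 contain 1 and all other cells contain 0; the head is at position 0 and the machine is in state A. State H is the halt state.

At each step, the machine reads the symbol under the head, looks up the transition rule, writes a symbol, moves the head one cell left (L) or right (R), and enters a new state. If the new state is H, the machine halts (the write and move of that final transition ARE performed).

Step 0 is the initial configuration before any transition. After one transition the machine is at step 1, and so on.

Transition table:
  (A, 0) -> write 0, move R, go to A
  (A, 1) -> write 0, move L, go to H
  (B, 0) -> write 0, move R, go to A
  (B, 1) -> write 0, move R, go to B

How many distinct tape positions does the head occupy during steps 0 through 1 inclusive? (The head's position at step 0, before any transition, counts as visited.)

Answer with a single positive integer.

Step 1: in state A at pos 0, read 0 -> (A,0)->write 0,move R,goto A. Now: state=A, head=1, tape[-2..4]=0100010 (head:    ^)
Head positions at steps 0..1: starting at 0, distinct positions visited = {0, 1} -> 2 position(s)

Answer: 2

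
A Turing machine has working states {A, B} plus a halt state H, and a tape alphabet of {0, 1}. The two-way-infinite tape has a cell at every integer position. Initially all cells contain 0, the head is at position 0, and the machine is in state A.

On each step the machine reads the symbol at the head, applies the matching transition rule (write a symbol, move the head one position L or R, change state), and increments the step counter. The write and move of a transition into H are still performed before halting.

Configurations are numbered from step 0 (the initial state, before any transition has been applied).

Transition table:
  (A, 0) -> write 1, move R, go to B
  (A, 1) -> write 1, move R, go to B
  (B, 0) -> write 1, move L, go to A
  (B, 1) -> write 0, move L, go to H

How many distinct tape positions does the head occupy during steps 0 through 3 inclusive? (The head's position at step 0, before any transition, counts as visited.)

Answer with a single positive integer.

Answer: 2

Derivation:
Step 1: in state A at pos 0, read 0 -> (A,0)->write 1,move R,goto B. Now: state=B, head=1, tape[-1..2]=0100 (head:   ^)
Step 2: in state B at pos 1, read 0 -> (B,0)->write 1,move L,goto A. Now: state=A, head=0, tape[-1..2]=0110 (head:  ^)
Step 3: in state A at pos 0, read 1 -> (A,1)->write 1,move R,goto B. Now: state=B, head=1, tape[-1..2]=0110 (head:   ^)
Head positions at steps 0..3: starting at 0, distinct positions visited = {0, 1} -> 2 position(s)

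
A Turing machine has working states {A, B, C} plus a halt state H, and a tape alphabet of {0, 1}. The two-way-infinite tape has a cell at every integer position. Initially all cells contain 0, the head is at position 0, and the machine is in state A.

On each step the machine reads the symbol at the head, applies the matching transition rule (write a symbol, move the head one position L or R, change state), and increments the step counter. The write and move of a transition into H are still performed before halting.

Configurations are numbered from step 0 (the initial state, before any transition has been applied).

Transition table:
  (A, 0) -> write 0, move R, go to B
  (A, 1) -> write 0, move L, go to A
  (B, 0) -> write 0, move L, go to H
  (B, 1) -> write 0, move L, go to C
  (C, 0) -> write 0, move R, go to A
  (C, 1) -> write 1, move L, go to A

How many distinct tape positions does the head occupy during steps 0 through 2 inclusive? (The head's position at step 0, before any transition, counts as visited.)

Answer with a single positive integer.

Answer: 2

Derivation:
Step 1: in state A at pos 0, read 0 -> (A,0)->write 0,move R,goto B. Now: state=B, head=1, tape[-1..2]=0000 (head:   ^)
Step 2: in state B at pos 1, read 0 -> (B,0)->write 0,move L,goto H. Now: state=H, head=0, tape[-1..2]=0000 (head:  ^)
Head positions at steps 0..2: starting at 0, distinct positions visited = {0, 1} -> 2 position(s)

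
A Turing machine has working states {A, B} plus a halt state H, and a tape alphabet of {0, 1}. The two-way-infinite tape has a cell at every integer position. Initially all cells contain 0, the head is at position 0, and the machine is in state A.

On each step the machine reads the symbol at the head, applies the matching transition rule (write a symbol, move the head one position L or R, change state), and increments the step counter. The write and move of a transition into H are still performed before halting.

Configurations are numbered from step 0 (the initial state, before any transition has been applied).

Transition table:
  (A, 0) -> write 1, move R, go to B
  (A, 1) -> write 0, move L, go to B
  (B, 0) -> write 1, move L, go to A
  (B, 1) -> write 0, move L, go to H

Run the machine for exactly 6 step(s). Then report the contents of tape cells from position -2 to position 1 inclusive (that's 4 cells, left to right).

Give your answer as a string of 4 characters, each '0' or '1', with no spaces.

Step 1: in state A at pos 0, read 0 -> (A,0)->write 1,move R,goto B. Now: state=B, head=1, tape[-1..2]=0100 (head:   ^)
Step 2: in state B at pos 1, read 0 -> (B,0)->write 1,move L,goto A. Now: state=A, head=0, tape[-1..2]=0110 (head:  ^)
Step 3: in state A at pos 0, read 1 -> (A,1)->write 0,move L,goto B. Now: state=B, head=-1, tape[-2..2]=00010 (head:  ^)
Step 4: in state B at pos -1, read 0 -> (B,0)->write 1,move L,goto A. Now: state=A, head=-2, tape[-3..2]=001010 (head:  ^)
Step 5: in state A at pos -2, read 0 -> (A,0)->write 1,move R,goto B. Now: state=B, head=-1, tape[-3..2]=011010 (head:   ^)
Step 6: in state B at pos -1, read 1 -> (B,1)->write 0,move L,goto H. Now: state=H, head=-2, tape[-3..2]=010010 (head:  ^)

Answer: 1001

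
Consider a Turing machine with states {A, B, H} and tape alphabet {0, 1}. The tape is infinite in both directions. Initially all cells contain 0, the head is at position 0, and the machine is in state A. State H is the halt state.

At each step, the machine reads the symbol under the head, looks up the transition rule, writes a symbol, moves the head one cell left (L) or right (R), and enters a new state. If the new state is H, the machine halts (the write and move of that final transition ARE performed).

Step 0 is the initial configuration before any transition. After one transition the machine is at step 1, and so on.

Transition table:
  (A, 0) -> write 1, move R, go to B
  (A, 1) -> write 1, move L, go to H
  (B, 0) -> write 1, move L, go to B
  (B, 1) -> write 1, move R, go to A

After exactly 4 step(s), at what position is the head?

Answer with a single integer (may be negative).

Step 1: in state A at pos 0, read 0 -> (A,0)->write 1,move R,goto B. Now: state=B, head=1, tape[-1..2]=0100 (head:   ^)
Step 2: in state B at pos 1, read 0 -> (B,0)->write 1,move L,goto B. Now: state=B, head=0, tape[-1..2]=0110 (head:  ^)
Step 3: in state B at pos 0, read 1 -> (B,1)->write 1,move R,goto A. Now: state=A, head=1, tape[-1..2]=0110 (head:   ^)
Step 4: in state A at pos 1, read 1 -> (A,1)->write 1,move L,goto H. Now: state=H, head=0, tape[-1..2]=0110 (head:  ^)

Answer: 0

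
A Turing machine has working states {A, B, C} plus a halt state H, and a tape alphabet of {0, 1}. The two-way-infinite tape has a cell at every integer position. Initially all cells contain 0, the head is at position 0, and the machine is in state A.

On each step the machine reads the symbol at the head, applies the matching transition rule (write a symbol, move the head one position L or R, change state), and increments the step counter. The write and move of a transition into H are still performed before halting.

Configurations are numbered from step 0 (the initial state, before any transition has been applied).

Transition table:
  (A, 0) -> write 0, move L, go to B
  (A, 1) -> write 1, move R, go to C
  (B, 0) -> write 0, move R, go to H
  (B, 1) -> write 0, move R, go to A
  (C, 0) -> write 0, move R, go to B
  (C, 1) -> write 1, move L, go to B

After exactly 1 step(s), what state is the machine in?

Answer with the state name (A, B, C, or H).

Step 1: in state A at pos 0, read 0 -> (A,0)->write 0,move L,goto B. Now: state=B, head=-1, tape[-2..1]=0000 (head:  ^)

Answer: B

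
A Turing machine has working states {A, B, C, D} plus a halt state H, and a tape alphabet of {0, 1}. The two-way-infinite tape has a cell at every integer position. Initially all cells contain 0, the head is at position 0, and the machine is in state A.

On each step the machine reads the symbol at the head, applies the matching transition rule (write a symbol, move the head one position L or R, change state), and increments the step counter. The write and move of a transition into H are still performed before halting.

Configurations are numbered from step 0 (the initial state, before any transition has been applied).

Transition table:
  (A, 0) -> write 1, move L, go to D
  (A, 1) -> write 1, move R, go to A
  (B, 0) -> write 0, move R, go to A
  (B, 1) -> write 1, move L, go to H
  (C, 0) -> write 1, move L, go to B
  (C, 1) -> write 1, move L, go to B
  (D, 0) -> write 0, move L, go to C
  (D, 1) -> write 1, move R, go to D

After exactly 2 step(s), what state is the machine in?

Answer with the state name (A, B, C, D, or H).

Step 1: in state A at pos 0, read 0 -> (A,0)->write 1,move L,goto D. Now: state=D, head=-1, tape[-2..1]=0010 (head:  ^)
Step 2: in state D at pos -1, read 0 -> (D,0)->write 0,move L,goto C. Now: state=C, head=-2, tape[-3..1]=00010 (head:  ^)

Answer: C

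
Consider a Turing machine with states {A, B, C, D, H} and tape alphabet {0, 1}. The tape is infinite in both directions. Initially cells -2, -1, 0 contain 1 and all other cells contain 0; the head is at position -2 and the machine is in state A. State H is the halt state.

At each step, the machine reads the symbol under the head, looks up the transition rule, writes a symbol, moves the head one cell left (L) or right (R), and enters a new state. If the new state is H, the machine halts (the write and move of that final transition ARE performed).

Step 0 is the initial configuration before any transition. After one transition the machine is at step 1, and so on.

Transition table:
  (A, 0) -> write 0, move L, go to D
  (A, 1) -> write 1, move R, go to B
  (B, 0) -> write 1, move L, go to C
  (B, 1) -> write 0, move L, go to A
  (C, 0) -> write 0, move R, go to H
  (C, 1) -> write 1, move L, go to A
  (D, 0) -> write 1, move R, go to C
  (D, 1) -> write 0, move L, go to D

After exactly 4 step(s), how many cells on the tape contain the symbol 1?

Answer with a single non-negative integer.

Step 1: in state A at pos -2, read 1 -> (A,1)->write 1,move R,goto B. Now: state=B, head=-1, tape[-3..1]=01110 (head:   ^)
Step 2: in state B at pos -1, read 1 -> (B,1)->write 0,move L,goto A. Now: state=A, head=-2, tape[-3..1]=01010 (head:  ^)
Step 3: in state A at pos -2, read 1 -> (A,1)->write 1,move R,goto B. Now: state=B, head=-1, tape[-3..1]=01010 (head:   ^)
Step 4: in state B at pos -1, read 0 -> (B,0)->write 1,move L,goto C. Now: state=C, head=-2, tape[-3..1]=01110 (head:  ^)
Cells containing 1 after step 4: {-2, -1, 0} -> 3 cell(s)

Answer: 3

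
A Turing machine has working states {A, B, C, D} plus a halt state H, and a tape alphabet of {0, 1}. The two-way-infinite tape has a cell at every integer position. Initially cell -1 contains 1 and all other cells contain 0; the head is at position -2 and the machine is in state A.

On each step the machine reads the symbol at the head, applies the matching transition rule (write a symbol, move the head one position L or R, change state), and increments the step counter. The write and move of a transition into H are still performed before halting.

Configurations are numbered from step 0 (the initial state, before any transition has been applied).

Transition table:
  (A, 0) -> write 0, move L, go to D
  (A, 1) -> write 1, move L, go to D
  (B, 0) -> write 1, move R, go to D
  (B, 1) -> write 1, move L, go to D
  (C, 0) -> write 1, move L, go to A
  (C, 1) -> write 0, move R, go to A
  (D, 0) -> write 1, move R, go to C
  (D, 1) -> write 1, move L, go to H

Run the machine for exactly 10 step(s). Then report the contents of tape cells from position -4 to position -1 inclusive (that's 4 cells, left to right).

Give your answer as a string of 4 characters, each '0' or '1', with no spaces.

Step 1: in state A at pos -2, read 0 -> (A,0)->write 0,move L,goto D. Now: state=D, head=-3, tape[-4..0]=00010 (head:  ^)
Step 2: in state D at pos -3, read 0 -> (D,0)->write 1,move R,goto C. Now: state=C, head=-2, tape[-4..0]=01010 (head:   ^)
Step 3: in state C at pos -2, read 0 -> (C,0)->write 1,move L,goto A. Now: state=A, head=-3, tape[-4..0]=01110 (head:  ^)
Step 4: in state A at pos -3, read 1 -> (A,1)->write 1,move L,goto D. Now: state=D, head=-4, tape[-5..0]=001110 (head:  ^)
Step 5: in state D at pos -4, read 0 -> (D,0)->write 1,move R,goto C. Now: state=C, head=-3, tape[-5..0]=011110 (head:   ^)
Step 6: in state C at pos -3, read 1 -> (C,1)->write 0,move R,goto A. Now: state=A, head=-2, tape[-5..0]=010110 (head:    ^)
Step 7: in state A at pos -2, read 1 -> (A,1)->write 1,move L,goto D. Now: state=D, head=-3, tape[-5..0]=010110 (head:   ^)
Step 8: in state D at pos -3, read 0 -> (D,0)->write 1,move R,goto C. Now: state=C, head=-2, tape[-5..0]=011110 (head:    ^)
Step 9: in state C at pos -2, read 1 -> (C,1)->write 0,move R,goto A. Now: state=A, head=-1, tape[-5..0]=011010 (head:     ^)
Step 10: in state A at pos -1, read 1 -> (A,1)->write 1,move L,goto D. Now: state=D, head=-2, tape[-5..0]=011010 (head:    ^)

Answer: 1101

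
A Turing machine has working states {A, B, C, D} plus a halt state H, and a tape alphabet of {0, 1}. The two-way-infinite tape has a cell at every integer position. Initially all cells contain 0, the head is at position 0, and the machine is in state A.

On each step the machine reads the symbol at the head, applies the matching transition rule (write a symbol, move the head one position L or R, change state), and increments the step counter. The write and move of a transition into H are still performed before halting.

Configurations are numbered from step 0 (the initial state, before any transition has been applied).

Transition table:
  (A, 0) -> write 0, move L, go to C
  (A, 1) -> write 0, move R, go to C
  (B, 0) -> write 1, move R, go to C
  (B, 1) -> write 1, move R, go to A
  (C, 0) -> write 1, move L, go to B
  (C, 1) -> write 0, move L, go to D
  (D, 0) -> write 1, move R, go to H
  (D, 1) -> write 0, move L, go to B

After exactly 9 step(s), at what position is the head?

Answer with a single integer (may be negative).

Step 1: in state A at pos 0, read 0 -> (A,0)->write 0,move L,goto C. Now: state=C, head=-1, tape[-2..1]=0000 (head:  ^)
Step 2: in state C at pos -1, read 0 -> (C,0)->write 1,move L,goto B. Now: state=B, head=-2, tape[-3..1]=00100 (head:  ^)
Step 3: in state B at pos -2, read 0 -> (B,0)->write 1,move R,goto C. Now: state=C, head=-1, tape[-3..1]=01100 (head:   ^)
Step 4: in state C at pos -1, read 1 -> (C,1)->write 0,move L,goto D. Now: state=D, head=-2, tape[-3..1]=01000 (head:  ^)
Step 5: in state D at pos -2, read 1 -> (D,1)->write 0,move L,goto B. Now: state=B, head=-3, tape[-4..1]=000000 (head:  ^)
Step 6: in state B at pos -3, read 0 -> (B,0)->write 1,move R,goto C. Now: state=C, head=-2, tape[-4..1]=010000 (head:   ^)
Step 7: in state C at pos -2, read 0 -> (C,0)->write 1,move L,goto B. Now: state=B, head=-3, tape[-4..1]=011000 (head:  ^)
Step 8: in state B at pos -3, read 1 -> (B,1)->write 1,move R,goto A. Now: state=A, head=-2, tape[-4..1]=011000 (head:   ^)
Step 9: in state A at pos -2, read 1 -> (A,1)->write 0,move R,goto C. Now: state=C, head=-1, tape[-4..1]=010000 (head:    ^)

Answer: -1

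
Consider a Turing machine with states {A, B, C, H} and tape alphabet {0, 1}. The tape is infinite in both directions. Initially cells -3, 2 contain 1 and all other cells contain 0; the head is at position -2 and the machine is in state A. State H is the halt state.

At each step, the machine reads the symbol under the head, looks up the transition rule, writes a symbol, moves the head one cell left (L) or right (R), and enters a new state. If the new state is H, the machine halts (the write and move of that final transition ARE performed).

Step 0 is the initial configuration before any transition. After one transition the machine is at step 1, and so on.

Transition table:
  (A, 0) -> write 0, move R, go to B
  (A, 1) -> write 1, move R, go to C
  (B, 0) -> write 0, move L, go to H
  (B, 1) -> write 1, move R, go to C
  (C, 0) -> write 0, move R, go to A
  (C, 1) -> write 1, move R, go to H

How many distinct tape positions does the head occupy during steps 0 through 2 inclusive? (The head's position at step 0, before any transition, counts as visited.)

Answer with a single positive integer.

Step 1: in state A at pos -2, read 0 -> (A,0)->write 0,move R,goto B. Now: state=B, head=-1, tape[-4..3]=01000010 (head:    ^)
Step 2: in state B at pos -1, read 0 -> (B,0)->write 0,move L,goto H. Now: state=H, head=-2, tape[-4..3]=01000010 (head:   ^)
Head positions at steps 0..2: starting at -2, distinct positions visited = {-2, -1} -> 2 position(s)

Answer: 2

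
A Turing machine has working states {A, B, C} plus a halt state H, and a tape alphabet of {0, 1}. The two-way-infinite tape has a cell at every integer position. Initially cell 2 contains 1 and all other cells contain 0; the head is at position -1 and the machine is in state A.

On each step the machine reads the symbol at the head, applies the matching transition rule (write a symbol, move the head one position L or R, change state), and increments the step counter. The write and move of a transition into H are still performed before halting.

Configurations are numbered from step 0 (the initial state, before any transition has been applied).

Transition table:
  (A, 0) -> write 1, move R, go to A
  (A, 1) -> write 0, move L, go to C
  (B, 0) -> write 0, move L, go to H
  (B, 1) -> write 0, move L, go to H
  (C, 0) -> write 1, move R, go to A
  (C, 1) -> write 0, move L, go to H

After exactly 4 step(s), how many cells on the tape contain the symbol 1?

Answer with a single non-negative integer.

Step 1: in state A at pos -1, read 0 -> (A,0)->write 1,move R,goto A. Now: state=A, head=0, tape[-2..3]=010010 (head:   ^)
Step 2: in state A at pos 0, read 0 -> (A,0)->write 1,move R,goto A. Now: state=A, head=1, tape[-2..3]=011010 (head:    ^)
Step 3: in state A at pos 1, read 0 -> (A,0)->write 1,move R,goto A. Now: state=A, head=2, tape[-2..3]=011110 (head:     ^)
Step 4: in state A at pos 2, read 1 -> (A,1)->write 0,move L,goto C. Now: state=C, head=1, tape[-2..3]=011100 (head:    ^)
Cells containing 1 after step 4: {-1, 0, 1} -> 3 cell(s)

Answer: 3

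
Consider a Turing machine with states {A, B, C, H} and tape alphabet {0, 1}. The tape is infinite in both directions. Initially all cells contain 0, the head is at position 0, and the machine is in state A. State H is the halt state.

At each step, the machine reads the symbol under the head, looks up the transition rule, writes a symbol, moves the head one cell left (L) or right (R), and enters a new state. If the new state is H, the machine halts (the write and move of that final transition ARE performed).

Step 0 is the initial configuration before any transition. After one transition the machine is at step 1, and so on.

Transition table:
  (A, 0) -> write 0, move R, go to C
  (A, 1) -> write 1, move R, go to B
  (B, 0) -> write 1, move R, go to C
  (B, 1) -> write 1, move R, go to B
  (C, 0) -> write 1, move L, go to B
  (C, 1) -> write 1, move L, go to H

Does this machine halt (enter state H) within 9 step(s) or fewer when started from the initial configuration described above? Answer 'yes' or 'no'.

Step 1: in state A at pos 0, read 0 -> (A,0)->write 0,move R,goto C. Now: state=C, head=1, tape[-1..2]=0000 (head:   ^)
Step 2: in state C at pos 1, read 0 -> (C,0)->write 1,move L,goto B. Now: state=B, head=0, tape[-1..2]=0010 (head:  ^)
Step 3: in state B at pos 0, read 0 -> (B,0)->write 1,move R,goto C. Now: state=C, head=1, tape[-1..2]=0110 (head:   ^)
Step 4: in state C at pos 1, read 1 -> (C,1)->write 1,move L,goto H. Now: state=H, head=0, tape[-1..2]=0110 (head:  ^)
State H reached at step 4; 4 <= 9 -> yes

Answer: yes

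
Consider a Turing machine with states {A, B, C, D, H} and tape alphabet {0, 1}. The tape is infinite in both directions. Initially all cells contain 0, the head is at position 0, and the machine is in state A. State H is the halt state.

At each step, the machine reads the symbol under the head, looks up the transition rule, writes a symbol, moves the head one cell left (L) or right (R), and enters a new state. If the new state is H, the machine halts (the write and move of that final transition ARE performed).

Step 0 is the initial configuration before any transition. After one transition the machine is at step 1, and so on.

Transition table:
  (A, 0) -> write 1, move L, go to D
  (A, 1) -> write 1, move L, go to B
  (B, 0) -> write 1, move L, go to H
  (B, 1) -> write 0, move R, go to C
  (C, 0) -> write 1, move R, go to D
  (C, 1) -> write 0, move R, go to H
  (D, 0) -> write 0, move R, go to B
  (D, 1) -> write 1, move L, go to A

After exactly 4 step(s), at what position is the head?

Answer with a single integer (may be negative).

Answer: 2

Derivation:
Step 1: in state A at pos 0, read 0 -> (A,0)->write 1,move L,goto D. Now: state=D, head=-1, tape[-2..1]=0010 (head:  ^)
Step 2: in state D at pos -1, read 0 -> (D,0)->write 0,move R,goto B. Now: state=B, head=0, tape[-2..1]=0010 (head:   ^)
Step 3: in state B at pos 0, read 1 -> (B,1)->write 0,move R,goto C. Now: state=C, head=1, tape[-2..2]=00000 (head:    ^)
Step 4: in state C at pos 1, read 0 -> (C,0)->write 1,move R,goto D. Now: state=D, head=2, tape[-2..3]=000100 (head:     ^)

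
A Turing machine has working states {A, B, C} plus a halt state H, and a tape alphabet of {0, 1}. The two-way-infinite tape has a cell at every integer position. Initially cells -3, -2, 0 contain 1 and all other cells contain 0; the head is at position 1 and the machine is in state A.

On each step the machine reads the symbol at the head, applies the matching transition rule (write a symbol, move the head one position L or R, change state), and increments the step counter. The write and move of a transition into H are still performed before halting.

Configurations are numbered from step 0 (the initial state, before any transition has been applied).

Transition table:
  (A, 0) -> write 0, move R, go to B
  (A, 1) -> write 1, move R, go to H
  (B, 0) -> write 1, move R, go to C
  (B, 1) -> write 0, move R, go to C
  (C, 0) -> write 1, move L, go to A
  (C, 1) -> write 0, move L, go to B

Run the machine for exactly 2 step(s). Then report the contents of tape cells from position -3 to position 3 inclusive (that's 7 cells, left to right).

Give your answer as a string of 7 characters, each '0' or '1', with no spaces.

Answer: 1101010

Derivation:
Step 1: in state A at pos 1, read 0 -> (A,0)->write 0,move R,goto B. Now: state=B, head=2, tape[-4..3]=01101000 (head:       ^)
Step 2: in state B at pos 2, read 0 -> (B,0)->write 1,move R,goto C. Now: state=C, head=3, tape[-4..4]=011010100 (head:        ^)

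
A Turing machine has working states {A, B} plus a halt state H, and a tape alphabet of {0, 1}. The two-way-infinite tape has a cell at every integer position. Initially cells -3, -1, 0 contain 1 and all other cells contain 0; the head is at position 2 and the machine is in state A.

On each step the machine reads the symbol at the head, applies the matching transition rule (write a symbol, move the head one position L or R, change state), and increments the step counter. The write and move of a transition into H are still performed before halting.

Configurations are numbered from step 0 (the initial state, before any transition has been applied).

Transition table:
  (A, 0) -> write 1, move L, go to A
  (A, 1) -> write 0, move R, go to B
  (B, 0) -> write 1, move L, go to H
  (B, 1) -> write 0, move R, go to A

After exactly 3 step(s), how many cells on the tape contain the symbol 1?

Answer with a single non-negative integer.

Answer: 4

Derivation:
Step 1: in state A at pos 2, read 0 -> (A,0)->write 1,move L,goto A. Now: state=A, head=1, tape[-4..3]=01011010 (head:      ^)
Step 2: in state A at pos 1, read 0 -> (A,0)->write 1,move L,goto A. Now: state=A, head=0, tape[-4..3]=01011110 (head:     ^)
Step 3: in state A at pos 0, read 1 -> (A,1)->write 0,move R,goto B. Now: state=B, head=1, tape[-4..3]=01010110 (head:      ^)
Cells containing 1 after step 3: {-3, -1, 1, 2} -> 4 cell(s)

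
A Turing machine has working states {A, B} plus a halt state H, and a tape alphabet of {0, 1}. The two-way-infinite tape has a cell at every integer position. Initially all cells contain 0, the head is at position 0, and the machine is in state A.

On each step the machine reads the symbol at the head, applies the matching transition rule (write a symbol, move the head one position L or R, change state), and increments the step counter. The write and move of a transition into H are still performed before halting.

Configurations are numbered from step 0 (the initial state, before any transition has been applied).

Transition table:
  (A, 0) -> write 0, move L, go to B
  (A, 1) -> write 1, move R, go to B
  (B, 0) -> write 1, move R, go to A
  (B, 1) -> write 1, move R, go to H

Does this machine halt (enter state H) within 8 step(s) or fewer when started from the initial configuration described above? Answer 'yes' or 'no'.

Answer: yes

Derivation:
Step 1: in state A at pos 0, read 0 -> (A,0)->write 0,move L,goto B. Now: state=B, head=-1, tape[-2..1]=0000 (head:  ^)
Step 2: in state B at pos -1, read 0 -> (B,0)->write 1,move R,goto A. Now: state=A, head=0, tape[-2..1]=0100 (head:   ^)
Step 3: in state A at pos 0, read 0 -> (A,0)->write 0,move L,goto B. Now: state=B, head=-1, tape[-2..1]=0100 (head:  ^)
Step 4: in state B at pos -1, read 1 -> (B,1)->write 1,move R,goto H. Now: state=H, head=0, tape[-2..1]=0100 (head:   ^)
State H reached at step 4; 4 <= 8 -> yes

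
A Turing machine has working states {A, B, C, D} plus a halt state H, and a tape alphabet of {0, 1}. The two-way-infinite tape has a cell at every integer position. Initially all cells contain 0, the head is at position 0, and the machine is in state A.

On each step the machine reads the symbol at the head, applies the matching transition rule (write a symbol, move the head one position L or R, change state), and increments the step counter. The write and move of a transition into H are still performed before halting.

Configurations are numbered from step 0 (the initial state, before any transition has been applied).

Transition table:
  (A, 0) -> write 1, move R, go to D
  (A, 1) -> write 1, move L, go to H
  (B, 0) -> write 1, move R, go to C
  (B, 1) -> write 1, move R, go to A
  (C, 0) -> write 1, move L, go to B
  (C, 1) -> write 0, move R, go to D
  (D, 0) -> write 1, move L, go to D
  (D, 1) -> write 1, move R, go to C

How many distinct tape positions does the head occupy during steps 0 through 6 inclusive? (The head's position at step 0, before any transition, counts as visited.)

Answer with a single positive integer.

Step 1: in state A at pos 0, read 0 -> (A,0)->write 1,move R,goto D. Now: state=D, head=1, tape[-1..2]=0100 (head:   ^)
Step 2: in state D at pos 1, read 0 -> (D,0)->write 1,move L,goto D. Now: state=D, head=0, tape[-1..2]=0110 (head:  ^)
Step 3: in state D at pos 0, read 1 -> (D,1)->write 1,move R,goto C. Now: state=C, head=1, tape[-1..2]=0110 (head:   ^)
Step 4: in state C at pos 1, read 1 -> (C,1)->write 0,move R,goto D. Now: state=D, head=2, tape[-1..3]=01000 (head:    ^)
Step 5: in state D at pos 2, read 0 -> (D,0)->write 1,move L,goto D. Now: state=D, head=1, tape[-1..3]=01010 (head:   ^)
Step 6: in state D at pos 1, read 0 -> (D,0)->write 1,move L,goto D. Now: state=D, head=0, tape[-1..3]=01110 (head:  ^)
Head positions at steps 0..6: starting at 0, distinct positions visited = {0, 1, 2} -> 3 position(s)

Answer: 3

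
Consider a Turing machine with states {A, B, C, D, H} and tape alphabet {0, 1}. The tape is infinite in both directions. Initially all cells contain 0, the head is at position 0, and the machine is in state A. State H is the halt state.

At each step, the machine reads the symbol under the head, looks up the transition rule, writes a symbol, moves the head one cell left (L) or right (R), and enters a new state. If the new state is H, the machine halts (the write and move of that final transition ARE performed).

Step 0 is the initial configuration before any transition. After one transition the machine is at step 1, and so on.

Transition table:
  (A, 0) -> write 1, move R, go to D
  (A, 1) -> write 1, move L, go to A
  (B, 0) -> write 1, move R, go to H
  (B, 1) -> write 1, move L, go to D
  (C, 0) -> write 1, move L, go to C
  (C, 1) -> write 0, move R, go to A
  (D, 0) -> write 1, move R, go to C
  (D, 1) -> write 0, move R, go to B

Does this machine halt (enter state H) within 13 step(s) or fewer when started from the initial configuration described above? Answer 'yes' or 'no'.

Answer: yes

Derivation:
Step 1: in state A at pos 0, read 0 -> (A,0)->write 1,move R,goto D. Now: state=D, head=1, tape[-1..2]=0100 (head:   ^)
Step 2: in state D at pos 1, read 0 -> (D,0)->write 1,move R,goto C. Now: state=C, head=2, tape[-1..3]=01100 (head:    ^)
Step 3: in state C at pos 2, read 0 -> (C,0)->write 1,move L,goto C. Now: state=C, head=1, tape[-1..3]=01110 (head:   ^)
Step 4: in state C at pos 1, read 1 -> (C,1)->write 0,move R,goto A. Now: state=A, head=2, tape[-1..3]=01010 (head:    ^)
Step 5: in state A at pos 2, read 1 -> (A,1)->write 1,move L,goto A. Now: state=A, head=1, tape[-1..3]=01010 (head:   ^)
Step 6: in state A at pos 1, read 0 -> (A,0)->write 1,move R,goto D. Now: state=D, head=2, tape[-1..3]=01110 (head:    ^)
Step 7: in state D at pos 2, read 1 -> (D,1)->write 0,move R,goto B. Now: state=B, head=3, tape[-1..4]=011000 (head:     ^)
Step 8: in state B at pos 3, read 0 -> (B,0)->write 1,move R,goto H. Now: state=H, head=4, tape[-1..5]=0110100 (head:      ^)
State H reached at step 8; 8 <= 13 -> yes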